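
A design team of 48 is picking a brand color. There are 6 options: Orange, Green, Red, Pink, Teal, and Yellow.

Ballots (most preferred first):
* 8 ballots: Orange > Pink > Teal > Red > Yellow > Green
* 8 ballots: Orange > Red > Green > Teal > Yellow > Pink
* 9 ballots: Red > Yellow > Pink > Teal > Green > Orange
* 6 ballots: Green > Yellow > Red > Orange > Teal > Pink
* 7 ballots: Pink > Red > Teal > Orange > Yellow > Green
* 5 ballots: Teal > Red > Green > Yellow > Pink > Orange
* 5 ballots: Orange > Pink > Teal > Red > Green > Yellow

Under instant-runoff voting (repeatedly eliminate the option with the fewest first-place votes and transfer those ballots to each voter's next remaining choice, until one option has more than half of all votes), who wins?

Red

Round 1: Orange 21, Green 6, Red 9, Pink 7, Teal 5, Yellow 0. Yellow eliminated.
Round 2: Orange 21, Green 6, Red 9, Pink 7, Teal 5. Teal eliminated.
Round 3: Orange 21, Green 6, Red 14, Pink 7. Green eliminated.
Round 4: Orange 21, Red 20, Pink 7. Pink eliminated.
Round 5: Orange 21, Red 27. Red has a majority (≥25).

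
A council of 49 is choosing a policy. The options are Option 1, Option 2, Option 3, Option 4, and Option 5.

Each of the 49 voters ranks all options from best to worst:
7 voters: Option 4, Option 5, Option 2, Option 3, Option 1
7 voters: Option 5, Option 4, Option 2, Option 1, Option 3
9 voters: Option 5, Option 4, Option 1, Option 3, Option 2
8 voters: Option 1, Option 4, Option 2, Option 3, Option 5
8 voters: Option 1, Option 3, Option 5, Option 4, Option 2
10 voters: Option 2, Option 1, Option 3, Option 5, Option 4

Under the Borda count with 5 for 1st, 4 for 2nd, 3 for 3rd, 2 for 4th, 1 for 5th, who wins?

Option 1: 7×1 + 7×2 + 9×3 + 8×5 + 8×5 + 10×4 = 168
Option 2: 7×3 + 7×3 + 9×1 + 8×3 + 8×1 + 10×5 = 133
Option 3: 7×2 + 7×1 + 9×2 + 8×2 + 8×4 + 10×3 = 117
Option 4: 7×5 + 7×4 + 9×4 + 8×4 + 8×2 + 10×1 = 157
Option 5: 7×4 + 7×5 + 9×5 + 8×1 + 8×3 + 10×2 = 160

Option 1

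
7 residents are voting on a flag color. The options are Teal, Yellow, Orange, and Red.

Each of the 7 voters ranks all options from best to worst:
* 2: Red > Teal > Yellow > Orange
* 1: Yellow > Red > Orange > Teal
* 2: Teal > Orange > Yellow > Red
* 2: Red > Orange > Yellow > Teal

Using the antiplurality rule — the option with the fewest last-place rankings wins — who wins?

Yellow

Last-place votes: Teal 3, Yellow 0, Orange 2, Red 2.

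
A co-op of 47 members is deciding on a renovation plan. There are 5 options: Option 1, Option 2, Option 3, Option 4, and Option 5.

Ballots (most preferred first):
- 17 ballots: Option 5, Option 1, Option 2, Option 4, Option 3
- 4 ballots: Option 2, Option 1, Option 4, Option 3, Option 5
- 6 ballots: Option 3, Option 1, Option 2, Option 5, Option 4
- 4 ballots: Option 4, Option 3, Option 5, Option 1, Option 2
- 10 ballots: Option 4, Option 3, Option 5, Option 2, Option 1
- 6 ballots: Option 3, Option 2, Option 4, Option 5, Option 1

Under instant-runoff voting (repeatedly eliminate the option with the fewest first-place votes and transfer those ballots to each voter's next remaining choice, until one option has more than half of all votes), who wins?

Option 4

Round 1: Option 1 0, Option 2 4, Option 3 12, Option 4 14, Option 5 17. Option 1 eliminated.
Round 2: Option 2 4, Option 3 12, Option 4 14, Option 5 17. Option 2 eliminated.
Round 3: Option 3 12, Option 4 18, Option 5 17. Option 3 eliminated.
Round 4: Option 4 24, Option 5 23. Option 4 has a majority (≥24).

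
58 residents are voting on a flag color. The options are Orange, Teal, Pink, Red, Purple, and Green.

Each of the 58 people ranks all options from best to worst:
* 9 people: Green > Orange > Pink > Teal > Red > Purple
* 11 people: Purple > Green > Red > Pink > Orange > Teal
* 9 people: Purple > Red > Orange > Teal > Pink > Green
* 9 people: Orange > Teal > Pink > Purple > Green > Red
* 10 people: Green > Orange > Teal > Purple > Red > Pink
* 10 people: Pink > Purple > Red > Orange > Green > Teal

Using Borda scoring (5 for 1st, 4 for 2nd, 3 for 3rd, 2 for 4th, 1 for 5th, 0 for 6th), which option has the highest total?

Orange

Orange: 9×4 + 11×1 + 9×3 + 9×5 + 10×4 + 10×2 = 179
Teal: 9×2 + 11×0 + 9×2 + 9×4 + 10×3 + 10×0 = 102
Pink: 9×3 + 11×2 + 9×1 + 9×3 + 10×0 + 10×5 = 135
Red: 9×1 + 11×3 + 9×4 + 9×0 + 10×1 + 10×3 = 118
Purple: 9×0 + 11×5 + 9×5 + 9×2 + 10×2 + 10×4 = 178
Green: 9×5 + 11×4 + 9×0 + 9×1 + 10×5 + 10×1 = 158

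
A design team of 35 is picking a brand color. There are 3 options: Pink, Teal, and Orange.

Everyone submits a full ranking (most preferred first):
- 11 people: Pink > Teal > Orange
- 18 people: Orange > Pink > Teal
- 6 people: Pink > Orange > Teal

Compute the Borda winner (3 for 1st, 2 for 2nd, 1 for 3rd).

Pink: 11×3 + 18×2 + 6×3 = 87
Teal: 11×2 + 18×1 + 6×1 = 46
Orange: 11×1 + 18×3 + 6×2 = 77

Pink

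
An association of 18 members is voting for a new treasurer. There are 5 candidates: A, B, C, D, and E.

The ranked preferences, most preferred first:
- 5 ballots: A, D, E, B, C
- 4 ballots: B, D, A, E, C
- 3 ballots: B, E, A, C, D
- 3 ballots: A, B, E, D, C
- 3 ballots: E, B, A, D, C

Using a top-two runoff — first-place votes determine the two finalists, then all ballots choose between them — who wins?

B

Round 1 first-place votes: A 8, B 7, C 0, D 0, E 3. A and B advance.
Runoff: A is ranked above B on 8 ballots, B above A on 10.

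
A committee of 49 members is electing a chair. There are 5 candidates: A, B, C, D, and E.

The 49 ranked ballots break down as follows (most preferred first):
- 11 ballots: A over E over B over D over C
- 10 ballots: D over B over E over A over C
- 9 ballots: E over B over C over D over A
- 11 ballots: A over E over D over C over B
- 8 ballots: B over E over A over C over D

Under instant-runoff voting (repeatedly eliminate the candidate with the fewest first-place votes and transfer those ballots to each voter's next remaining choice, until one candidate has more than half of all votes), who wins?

Round 1: A 22, B 8, C 0, D 10, E 9. C eliminated.
Round 2: A 22, B 8, D 10, E 9. B eliminated.
Round 3: A 22, D 10, E 17. D eliminated.
Round 4: A 22, E 27. E has a majority (≥25).

E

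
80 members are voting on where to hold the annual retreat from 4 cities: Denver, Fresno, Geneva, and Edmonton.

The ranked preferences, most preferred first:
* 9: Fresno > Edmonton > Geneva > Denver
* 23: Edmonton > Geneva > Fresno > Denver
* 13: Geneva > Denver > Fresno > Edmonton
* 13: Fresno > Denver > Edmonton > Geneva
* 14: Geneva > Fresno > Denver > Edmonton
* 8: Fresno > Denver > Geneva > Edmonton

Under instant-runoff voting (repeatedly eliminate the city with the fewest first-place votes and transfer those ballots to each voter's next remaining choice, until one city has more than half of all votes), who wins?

Round 1: Denver 0, Fresno 30, Geneva 27, Edmonton 23. Denver eliminated.
Round 2: Fresno 30, Geneva 27, Edmonton 23. Edmonton eliminated.
Round 3: Fresno 30, Geneva 50. Geneva has a majority (≥41).

Geneva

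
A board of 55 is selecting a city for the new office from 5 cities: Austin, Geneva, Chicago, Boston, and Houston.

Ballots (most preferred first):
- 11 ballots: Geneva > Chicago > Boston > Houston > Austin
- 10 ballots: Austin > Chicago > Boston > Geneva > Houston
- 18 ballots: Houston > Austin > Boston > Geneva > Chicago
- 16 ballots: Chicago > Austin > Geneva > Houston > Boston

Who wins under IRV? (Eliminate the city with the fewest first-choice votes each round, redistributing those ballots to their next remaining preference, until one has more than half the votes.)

Chicago

Round 1: Austin 10, Geneva 11, Chicago 16, Boston 0, Houston 18. Boston eliminated.
Round 2: Austin 10, Geneva 11, Chicago 16, Houston 18. Austin eliminated.
Round 3: Geneva 11, Chicago 26, Houston 18. Geneva eliminated.
Round 4: Chicago 37, Houston 18. Chicago has a majority (≥28).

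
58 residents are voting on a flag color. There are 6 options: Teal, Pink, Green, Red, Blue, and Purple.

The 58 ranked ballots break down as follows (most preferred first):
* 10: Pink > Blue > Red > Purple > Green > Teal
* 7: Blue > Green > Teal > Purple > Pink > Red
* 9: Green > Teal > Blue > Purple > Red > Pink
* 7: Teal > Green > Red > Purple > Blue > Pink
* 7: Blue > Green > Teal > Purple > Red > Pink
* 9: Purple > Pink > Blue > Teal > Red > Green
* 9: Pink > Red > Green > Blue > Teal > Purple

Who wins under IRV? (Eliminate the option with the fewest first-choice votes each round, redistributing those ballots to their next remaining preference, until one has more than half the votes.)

Round 1: Teal 7, Pink 19, Green 9, Red 0, Blue 14, Purple 9. Red eliminated.
Round 2: Teal 7, Pink 19, Green 9, Blue 14, Purple 9. Teal eliminated.
Round 3: Pink 19, Green 16, Blue 14, Purple 9. Purple eliminated.
Round 4: Pink 28, Green 16, Blue 14. Blue eliminated.
Round 5: Pink 28, Green 30. Green has a majority (≥30).

Green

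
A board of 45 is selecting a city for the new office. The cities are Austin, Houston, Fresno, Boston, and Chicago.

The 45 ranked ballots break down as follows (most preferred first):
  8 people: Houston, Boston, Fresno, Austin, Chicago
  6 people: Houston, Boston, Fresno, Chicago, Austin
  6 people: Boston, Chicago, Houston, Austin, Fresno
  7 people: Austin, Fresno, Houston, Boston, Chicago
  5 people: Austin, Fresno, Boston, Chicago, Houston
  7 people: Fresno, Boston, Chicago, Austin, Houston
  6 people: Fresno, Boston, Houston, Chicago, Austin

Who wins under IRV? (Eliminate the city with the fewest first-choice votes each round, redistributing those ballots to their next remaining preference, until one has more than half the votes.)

Round 1: Austin 12, Houston 14, Fresno 13, Boston 6, Chicago 0. Chicago eliminated.
Round 2: Austin 12, Houston 14, Fresno 13, Boston 6. Boston eliminated.
Round 3: Austin 12, Houston 20, Fresno 13. Austin eliminated.
Round 4: Houston 20, Fresno 25. Fresno has a majority (≥23).

Fresno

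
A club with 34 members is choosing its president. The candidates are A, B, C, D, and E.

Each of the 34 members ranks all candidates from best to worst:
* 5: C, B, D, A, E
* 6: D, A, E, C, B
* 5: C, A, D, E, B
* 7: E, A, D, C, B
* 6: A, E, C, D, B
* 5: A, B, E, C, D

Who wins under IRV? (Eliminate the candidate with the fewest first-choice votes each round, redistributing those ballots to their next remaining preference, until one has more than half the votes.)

Round 1: A 11, B 0, C 10, D 6, E 7. B eliminated.
Round 2: A 11, C 10, D 6, E 7. D eliminated.
Round 3: A 17, C 10, E 7. E eliminated.
Round 4: A 24, C 10. A has a majority (≥18).

A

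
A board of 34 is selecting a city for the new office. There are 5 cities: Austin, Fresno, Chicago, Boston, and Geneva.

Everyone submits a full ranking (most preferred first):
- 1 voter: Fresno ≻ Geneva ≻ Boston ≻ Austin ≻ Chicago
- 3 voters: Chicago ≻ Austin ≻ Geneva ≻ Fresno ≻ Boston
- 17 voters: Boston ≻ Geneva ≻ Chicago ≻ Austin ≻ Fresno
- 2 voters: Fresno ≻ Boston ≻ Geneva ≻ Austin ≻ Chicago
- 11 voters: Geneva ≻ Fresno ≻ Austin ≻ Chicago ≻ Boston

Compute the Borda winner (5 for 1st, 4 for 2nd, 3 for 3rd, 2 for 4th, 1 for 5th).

Austin: 1×2 + 3×4 + 17×2 + 2×2 + 11×3 = 85
Fresno: 1×5 + 3×2 + 17×1 + 2×5 + 11×4 = 82
Chicago: 1×1 + 3×5 + 17×3 + 2×1 + 11×2 = 91
Boston: 1×3 + 3×1 + 17×5 + 2×4 + 11×1 = 110
Geneva: 1×4 + 3×3 + 17×4 + 2×3 + 11×5 = 142

Geneva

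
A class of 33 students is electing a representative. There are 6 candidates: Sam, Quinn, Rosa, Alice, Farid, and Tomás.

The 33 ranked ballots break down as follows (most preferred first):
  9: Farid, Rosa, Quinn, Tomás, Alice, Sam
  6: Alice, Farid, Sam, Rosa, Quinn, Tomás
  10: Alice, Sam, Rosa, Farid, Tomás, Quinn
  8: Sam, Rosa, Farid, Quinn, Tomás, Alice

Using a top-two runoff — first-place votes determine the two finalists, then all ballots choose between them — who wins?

Round 1 first-place votes: Sam 8, Quinn 0, Rosa 0, Alice 16, Farid 9, Tomás 0. Alice and Farid advance.
Runoff: Alice is ranked above Farid on 16 ballots, Farid above Alice on 17.

Farid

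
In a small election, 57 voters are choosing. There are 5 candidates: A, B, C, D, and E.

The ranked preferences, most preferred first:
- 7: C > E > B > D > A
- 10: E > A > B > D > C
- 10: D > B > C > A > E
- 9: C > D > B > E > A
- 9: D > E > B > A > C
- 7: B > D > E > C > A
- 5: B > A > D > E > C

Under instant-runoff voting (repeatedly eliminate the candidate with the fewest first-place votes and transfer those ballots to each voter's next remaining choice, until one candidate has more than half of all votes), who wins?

Round 1: A 0, B 12, C 16, D 19, E 10. A eliminated.
Round 2: B 12, C 16, D 19, E 10. E eliminated.
Round 3: B 22, C 16, D 19. C eliminated.
Round 4: B 29, D 28. B has a majority (≥29).

B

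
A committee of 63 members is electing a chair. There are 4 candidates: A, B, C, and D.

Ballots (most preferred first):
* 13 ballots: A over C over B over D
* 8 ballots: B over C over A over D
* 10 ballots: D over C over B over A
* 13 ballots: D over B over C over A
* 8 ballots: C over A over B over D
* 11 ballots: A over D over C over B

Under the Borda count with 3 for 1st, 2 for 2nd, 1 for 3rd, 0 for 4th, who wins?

A: 13×3 + 8×1 + 10×0 + 13×0 + 8×2 + 11×3 = 96
B: 13×1 + 8×3 + 10×1 + 13×2 + 8×1 + 11×0 = 81
C: 13×2 + 8×2 + 10×2 + 13×1 + 8×3 + 11×1 = 110
D: 13×0 + 8×0 + 10×3 + 13×3 + 8×0 + 11×2 = 91

C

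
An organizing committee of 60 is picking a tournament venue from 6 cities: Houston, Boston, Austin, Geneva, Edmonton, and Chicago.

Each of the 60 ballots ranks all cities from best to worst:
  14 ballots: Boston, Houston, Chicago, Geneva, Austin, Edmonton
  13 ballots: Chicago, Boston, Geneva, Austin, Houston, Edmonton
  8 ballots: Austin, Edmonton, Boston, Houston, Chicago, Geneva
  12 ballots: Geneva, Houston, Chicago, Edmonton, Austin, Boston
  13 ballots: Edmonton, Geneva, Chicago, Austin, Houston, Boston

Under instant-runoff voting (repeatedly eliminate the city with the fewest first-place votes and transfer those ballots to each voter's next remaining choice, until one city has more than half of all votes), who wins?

Chicago

Round 1: Houston 0, Boston 14, Austin 8, Geneva 12, Edmonton 13, Chicago 13. Houston eliminated.
Round 2: Boston 14, Austin 8, Geneva 12, Edmonton 13, Chicago 13. Austin eliminated.
Round 3: Boston 14, Geneva 12, Edmonton 21, Chicago 13. Geneva eliminated.
Round 4: Boston 14, Edmonton 21, Chicago 25. Boston eliminated.
Round 5: Edmonton 21, Chicago 39. Chicago has a majority (≥31).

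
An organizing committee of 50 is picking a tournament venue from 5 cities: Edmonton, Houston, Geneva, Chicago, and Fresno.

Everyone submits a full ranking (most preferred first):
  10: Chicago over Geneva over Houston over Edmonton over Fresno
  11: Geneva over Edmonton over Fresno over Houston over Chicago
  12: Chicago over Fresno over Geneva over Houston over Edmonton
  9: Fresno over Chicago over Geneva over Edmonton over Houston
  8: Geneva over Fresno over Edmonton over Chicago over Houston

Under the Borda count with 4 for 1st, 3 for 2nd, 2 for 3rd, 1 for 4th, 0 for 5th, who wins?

Geneva

Edmonton: 10×1 + 11×3 + 12×0 + 9×1 + 8×2 = 68
Houston: 10×2 + 11×1 + 12×1 + 9×0 + 8×0 = 43
Geneva: 10×3 + 11×4 + 12×2 + 9×2 + 8×4 = 148
Chicago: 10×4 + 11×0 + 12×4 + 9×3 + 8×1 = 123
Fresno: 10×0 + 11×2 + 12×3 + 9×4 + 8×3 = 118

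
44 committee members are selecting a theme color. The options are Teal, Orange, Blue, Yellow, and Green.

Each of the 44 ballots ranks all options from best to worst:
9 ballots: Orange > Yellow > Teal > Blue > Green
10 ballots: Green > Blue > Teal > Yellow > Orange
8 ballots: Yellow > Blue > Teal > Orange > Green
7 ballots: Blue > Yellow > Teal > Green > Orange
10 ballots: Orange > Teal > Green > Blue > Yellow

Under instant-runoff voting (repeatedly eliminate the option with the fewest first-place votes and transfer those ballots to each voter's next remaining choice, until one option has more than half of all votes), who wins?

Yellow

Round 1: Teal 0, Orange 19, Blue 7, Yellow 8, Green 10. Teal eliminated.
Round 2: Orange 19, Blue 7, Yellow 8, Green 10. Blue eliminated.
Round 3: Orange 19, Yellow 15, Green 10. Green eliminated.
Round 4: Orange 19, Yellow 25. Yellow has a majority (≥23).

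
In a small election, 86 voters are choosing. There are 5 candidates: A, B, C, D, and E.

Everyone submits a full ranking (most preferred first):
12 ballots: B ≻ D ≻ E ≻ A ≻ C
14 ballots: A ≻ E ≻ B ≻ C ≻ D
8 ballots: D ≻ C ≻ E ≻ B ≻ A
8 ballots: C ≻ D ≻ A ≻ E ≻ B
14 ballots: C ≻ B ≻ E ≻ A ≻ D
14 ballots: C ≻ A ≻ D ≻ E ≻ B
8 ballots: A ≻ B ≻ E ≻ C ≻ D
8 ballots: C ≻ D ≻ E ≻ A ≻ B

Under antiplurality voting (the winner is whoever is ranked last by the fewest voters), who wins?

Last-place votes: A 8, B 30, C 12, D 36, E 0.

E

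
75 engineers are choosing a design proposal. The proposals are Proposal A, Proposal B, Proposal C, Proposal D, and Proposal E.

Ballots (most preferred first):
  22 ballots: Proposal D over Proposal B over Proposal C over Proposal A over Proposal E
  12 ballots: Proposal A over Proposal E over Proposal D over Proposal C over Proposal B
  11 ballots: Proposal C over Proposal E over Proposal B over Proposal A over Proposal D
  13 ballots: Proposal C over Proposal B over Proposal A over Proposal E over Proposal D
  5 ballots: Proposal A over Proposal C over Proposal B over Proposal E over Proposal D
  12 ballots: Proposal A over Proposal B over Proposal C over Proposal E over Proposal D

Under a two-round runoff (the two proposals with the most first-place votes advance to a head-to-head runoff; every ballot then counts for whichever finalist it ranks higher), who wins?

Round 1 first-place votes: Proposal A 29, Proposal B 0, Proposal C 24, Proposal D 22, Proposal E 0. Proposal A and Proposal C advance.
Runoff: Proposal A is ranked above Proposal C on 29 ballots, Proposal C above Proposal A on 46.

Proposal C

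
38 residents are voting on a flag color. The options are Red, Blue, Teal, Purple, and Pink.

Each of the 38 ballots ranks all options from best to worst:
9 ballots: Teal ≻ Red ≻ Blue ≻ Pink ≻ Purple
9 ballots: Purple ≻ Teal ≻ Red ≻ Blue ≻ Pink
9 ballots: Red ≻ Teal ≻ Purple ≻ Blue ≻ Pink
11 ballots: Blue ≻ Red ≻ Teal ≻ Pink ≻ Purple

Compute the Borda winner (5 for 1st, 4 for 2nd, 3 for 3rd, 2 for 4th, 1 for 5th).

Red

Red: 9×4 + 9×3 + 9×5 + 11×4 = 152
Blue: 9×3 + 9×2 + 9×2 + 11×5 = 118
Teal: 9×5 + 9×4 + 9×4 + 11×3 = 150
Purple: 9×1 + 9×5 + 9×3 + 11×1 = 92
Pink: 9×2 + 9×1 + 9×1 + 11×2 = 58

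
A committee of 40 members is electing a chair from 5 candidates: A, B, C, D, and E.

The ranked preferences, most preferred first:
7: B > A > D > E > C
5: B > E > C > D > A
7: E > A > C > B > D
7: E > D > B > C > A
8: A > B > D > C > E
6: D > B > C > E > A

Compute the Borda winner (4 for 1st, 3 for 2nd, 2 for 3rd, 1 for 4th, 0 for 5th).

A: 7×3 + 5×0 + 7×3 + 7×0 + 8×4 + 6×0 = 74
B: 7×4 + 5×4 + 7×1 + 7×2 + 8×3 + 6×3 = 111
C: 7×0 + 5×2 + 7×2 + 7×1 + 8×1 + 6×2 = 51
D: 7×2 + 5×1 + 7×0 + 7×3 + 8×2 + 6×4 = 80
E: 7×1 + 5×3 + 7×4 + 7×4 + 8×0 + 6×1 = 84

B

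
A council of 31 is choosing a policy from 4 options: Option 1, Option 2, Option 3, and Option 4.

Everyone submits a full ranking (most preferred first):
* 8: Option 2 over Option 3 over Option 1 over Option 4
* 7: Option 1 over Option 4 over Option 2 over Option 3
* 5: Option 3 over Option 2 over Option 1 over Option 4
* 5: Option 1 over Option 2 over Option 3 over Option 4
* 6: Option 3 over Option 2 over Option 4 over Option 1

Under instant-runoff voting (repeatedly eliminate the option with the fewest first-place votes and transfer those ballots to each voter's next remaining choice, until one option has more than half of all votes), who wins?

Round 1: Option 1 12, Option 2 8, Option 3 11, Option 4 0. Option 4 eliminated.
Round 2: Option 1 12, Option 2 8, Option 3 11. Option 2 eliminated.
Round 3: Option 1 12, Option 3 19. Option 3 has a majority (≥16).

Option 3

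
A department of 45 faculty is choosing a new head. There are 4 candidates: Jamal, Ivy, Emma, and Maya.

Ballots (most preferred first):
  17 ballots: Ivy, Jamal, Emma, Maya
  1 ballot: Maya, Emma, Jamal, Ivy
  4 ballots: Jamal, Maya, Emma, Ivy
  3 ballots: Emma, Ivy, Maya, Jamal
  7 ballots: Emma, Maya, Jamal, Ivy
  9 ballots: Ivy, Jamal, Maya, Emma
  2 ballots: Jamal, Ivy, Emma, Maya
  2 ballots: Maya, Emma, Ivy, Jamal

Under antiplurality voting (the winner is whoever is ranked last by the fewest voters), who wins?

Last-place votes: Jamal 5, Ivy 12, Emma 9, Maya 19.

Jamal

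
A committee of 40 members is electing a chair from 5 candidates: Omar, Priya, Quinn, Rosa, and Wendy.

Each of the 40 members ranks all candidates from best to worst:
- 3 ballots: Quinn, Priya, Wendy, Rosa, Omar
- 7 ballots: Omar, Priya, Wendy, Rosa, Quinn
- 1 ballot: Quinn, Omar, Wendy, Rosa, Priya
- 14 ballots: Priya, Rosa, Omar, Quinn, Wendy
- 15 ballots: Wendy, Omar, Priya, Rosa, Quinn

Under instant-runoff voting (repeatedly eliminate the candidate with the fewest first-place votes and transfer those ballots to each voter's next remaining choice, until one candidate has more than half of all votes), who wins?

Round 1: Omar 7, Priya 14, Quinn 4, Rosa 0, Wendy 15. Rosa eliminated.
Round 2: Omar 7, Priya 14, Quinn 4, Wendy 15. Quinn eliminated.
Round 3: Omar 8, Priya 17, Wendy 15. Omar eliminated.
Round 4: Priya 24, Wendy 16. Priya has a majority (≥21).

Priya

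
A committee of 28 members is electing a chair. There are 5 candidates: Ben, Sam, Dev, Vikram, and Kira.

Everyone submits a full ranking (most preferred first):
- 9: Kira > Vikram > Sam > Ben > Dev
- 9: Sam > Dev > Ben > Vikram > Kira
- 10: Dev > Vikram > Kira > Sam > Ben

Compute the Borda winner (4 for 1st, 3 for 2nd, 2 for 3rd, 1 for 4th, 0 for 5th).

Dev

Ben: 9×1 + 9×2 + 10×0 = 27
Sam: 9×2 + 9×4 + 10×1 = 64
Dev: 9×0 + 9×3 + 10×4 = 67
Vikram: 9×3 + 9×1 + 10×3 = 66
Kira: 9×4 + 9×0 + 10×2 = 56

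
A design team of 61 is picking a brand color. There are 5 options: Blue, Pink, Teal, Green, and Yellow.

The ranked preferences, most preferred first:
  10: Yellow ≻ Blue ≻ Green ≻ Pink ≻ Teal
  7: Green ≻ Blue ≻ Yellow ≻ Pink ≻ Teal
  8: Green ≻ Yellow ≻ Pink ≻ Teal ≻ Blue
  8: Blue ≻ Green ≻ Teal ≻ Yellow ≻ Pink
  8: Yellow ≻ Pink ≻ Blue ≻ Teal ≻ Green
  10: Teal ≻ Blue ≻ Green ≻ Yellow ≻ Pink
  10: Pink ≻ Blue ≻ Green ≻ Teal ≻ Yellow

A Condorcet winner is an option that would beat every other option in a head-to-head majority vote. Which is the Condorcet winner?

Blue

Blue vs Pink: 35–26
Blue vs Teal: 43–18
Blue vs Green: 46–15
Blue vs Yellow: 35–26
Blue beats every other option.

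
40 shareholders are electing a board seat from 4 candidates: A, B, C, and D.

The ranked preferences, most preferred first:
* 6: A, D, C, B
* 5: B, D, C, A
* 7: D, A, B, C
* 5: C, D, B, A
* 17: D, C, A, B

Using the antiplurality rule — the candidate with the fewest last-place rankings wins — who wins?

Last-place votes: A 10, B 23, C 7, D 0.

D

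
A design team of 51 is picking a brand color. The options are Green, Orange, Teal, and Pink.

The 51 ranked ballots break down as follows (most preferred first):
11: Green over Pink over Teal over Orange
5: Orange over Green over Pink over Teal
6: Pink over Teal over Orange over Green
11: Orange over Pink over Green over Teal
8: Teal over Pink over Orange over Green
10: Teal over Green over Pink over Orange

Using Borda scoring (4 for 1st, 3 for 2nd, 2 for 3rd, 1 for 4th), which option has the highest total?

Green: 11×4 + 5×3 + 6×1 + 11×2 + 8×1 + 10×3 = 125
Orange: 11×1 + 5×4 + 6×2 + 11×4 + 8×2 + 10×1 = 113
Teal: 11×2 + 5×1 + 6×3 + 11×1 + 8×4 + 10×4 = 128
Pink: 11×3 + 5×2 + 6×4 + 11×3 + 8×3 + 10×2 = 144

Pink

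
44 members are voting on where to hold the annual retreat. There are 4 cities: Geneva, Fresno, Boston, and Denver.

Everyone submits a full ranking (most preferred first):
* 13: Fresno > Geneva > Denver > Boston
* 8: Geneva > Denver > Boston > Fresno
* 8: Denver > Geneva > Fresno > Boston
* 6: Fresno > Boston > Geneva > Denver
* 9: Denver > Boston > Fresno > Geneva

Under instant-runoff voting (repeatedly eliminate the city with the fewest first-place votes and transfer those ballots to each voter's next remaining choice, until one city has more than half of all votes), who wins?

Denver

Round 1: Geneva 8, Fresno 19, Boston 0, Denver 17. Boston eliminated.
Round 2: Geneva 8, Fresno 19, Denver 17. Geneva eliminated.
Round 3: Fresno 19, Denver 25. Denver has a majority (≥23).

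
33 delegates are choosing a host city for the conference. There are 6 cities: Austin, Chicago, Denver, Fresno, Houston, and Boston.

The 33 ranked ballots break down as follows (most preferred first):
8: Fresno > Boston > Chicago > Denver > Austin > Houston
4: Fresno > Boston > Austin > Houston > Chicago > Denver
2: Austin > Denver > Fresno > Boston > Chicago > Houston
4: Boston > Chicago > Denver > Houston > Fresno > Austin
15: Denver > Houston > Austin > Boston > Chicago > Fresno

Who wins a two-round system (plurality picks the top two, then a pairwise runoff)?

Denver

Round 1 first-place votes: Austin 2, Chicago 0, Denver 15, Fresno 12, Houston 0, Boston 4. Denver and Fresno advance.
Runoff: Denver is ranked above Fresno on 21 ballots, Fresno above Denver on 12.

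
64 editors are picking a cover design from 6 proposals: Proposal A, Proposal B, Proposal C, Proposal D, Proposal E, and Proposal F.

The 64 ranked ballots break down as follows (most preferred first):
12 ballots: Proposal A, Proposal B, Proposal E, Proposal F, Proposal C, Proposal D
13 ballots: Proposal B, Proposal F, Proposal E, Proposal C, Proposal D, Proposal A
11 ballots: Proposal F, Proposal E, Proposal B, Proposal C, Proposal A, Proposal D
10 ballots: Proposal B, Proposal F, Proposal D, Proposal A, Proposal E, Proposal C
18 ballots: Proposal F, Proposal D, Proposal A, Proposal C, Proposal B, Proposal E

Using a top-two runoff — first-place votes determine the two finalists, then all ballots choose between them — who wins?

Proposal B

Round 1 first-place votes: Proposal A 12, Proposal B 23, Proposal C 0, Proposal D 0, Proposal E 0, Proposal F 29. Proposal F and Proposal B advance.
Runoff: Proposal F is ranked above Proposal B on 29 ballots, Proposal B above Proposal F on 35.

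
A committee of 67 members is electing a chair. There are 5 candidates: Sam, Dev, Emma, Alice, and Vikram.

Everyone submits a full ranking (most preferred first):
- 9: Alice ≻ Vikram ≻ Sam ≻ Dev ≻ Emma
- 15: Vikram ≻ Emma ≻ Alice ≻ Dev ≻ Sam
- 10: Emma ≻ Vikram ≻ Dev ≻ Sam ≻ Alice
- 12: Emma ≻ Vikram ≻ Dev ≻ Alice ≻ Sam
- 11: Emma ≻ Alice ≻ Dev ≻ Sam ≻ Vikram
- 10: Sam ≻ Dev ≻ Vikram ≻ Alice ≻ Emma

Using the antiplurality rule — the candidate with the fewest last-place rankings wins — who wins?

Last-place votes: Sam 27, Dev 0, Emma 19, Alice 10, Vikram 11.

Dev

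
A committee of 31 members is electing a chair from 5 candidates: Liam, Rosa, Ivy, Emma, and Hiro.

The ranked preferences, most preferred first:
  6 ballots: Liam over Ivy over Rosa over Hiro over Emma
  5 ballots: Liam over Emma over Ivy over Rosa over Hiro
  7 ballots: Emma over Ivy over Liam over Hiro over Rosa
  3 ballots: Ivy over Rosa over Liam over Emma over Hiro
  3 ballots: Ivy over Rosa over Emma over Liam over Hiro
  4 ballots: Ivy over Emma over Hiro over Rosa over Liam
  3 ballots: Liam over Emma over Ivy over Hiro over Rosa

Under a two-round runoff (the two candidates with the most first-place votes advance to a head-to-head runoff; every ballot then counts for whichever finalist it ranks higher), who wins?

Round 1 first-place votes: Liam 14, Rosa 0, Ivy 10, Emma 7, Hiro 0. Liam and Ivy advance.
Runoff: Liam is ranked above Ivy on 14 ballots, Ivy above Liam on 17.

Ivy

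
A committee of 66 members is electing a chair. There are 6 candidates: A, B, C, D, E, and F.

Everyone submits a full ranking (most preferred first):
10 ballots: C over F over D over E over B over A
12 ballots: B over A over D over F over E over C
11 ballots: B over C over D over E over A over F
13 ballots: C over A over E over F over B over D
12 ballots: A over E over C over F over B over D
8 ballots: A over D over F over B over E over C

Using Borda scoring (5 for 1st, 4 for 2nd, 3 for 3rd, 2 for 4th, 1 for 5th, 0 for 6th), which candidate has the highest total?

A

A: 10×0 + 12×4 + 11×1 + 13×4 + 12×5 + 8×5 = 211
B: 10×1 + 12×5 + 11×5 + 13×1 + 12×1 + 8×2 = 166
C: 10×5 + 12×0 + 11×4 + 13×5 + 12×3 + 8×0 = 195
D: 10×3 + 12×3 + 11×3 + 13×0 + 12×0 + 8×4 = 131
E: 10×2 + 12×1 + 11×2 + 13×3 + 12×4 + 8×1 = 149
F: 10×4 + 12×2 + 11×0 + 13×2 + 12×2 + 8×3 = 138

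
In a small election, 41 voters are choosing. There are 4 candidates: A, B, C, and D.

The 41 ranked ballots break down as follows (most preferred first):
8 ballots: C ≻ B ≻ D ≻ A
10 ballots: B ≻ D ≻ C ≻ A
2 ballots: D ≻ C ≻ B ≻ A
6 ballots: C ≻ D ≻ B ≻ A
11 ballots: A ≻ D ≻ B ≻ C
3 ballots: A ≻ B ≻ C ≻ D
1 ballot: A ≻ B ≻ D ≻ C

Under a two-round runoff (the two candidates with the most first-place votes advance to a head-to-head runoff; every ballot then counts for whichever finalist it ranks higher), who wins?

Round 1 first-place votes: A 15, B 10, C 14, D 2. A and C advance.
Runoff: A is ranked above C on 15 ballots, C above A on 26.

C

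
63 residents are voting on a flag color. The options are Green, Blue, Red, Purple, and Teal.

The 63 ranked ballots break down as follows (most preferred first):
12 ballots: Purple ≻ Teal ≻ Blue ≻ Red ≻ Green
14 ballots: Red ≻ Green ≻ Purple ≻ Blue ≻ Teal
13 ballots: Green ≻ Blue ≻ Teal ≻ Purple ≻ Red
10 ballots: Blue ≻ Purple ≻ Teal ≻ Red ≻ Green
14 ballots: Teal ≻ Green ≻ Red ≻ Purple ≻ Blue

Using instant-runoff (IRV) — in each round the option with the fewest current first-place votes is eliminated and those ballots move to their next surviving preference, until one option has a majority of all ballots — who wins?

Round 1: Green 13, Blue 10, Red 14, Purple 12, Teal 14. Blue eliminated.
Round 2: Green 13, Red 14, Purple 22, Teal 14. Green eliminated.
Round 3: Red 14, Purple 22, Teal 27. Red eliminated.
Round 4: Purple 36, Teal 27. Purple has a majority (≥32).

Purple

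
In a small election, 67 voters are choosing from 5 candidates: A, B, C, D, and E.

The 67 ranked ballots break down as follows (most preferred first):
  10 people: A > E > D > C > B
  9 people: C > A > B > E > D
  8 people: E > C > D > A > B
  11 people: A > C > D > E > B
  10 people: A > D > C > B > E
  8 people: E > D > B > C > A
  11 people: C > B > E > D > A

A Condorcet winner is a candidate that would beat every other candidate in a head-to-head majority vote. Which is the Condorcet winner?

C

C vs A: 36–31
C vs B: 59–8
C vs D: 39–28
C vs E: 41–26
C beats every other candidate.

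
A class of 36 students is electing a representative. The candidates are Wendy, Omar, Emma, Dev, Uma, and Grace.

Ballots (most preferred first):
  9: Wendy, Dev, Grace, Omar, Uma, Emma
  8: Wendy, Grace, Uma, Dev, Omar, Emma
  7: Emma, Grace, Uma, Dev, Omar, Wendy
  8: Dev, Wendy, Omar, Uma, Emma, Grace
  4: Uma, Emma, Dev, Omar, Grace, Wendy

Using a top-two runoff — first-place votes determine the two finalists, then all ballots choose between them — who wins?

Round 1 first-place votes: Wendy 17, Omar 0, Emma 7, Dev 8, Uma 4, Grace 0. Wendy and Dev advance.
Runoff: Wendy is ranked above Dev on 17 ballots, Dev above Wendy on 19.

Dev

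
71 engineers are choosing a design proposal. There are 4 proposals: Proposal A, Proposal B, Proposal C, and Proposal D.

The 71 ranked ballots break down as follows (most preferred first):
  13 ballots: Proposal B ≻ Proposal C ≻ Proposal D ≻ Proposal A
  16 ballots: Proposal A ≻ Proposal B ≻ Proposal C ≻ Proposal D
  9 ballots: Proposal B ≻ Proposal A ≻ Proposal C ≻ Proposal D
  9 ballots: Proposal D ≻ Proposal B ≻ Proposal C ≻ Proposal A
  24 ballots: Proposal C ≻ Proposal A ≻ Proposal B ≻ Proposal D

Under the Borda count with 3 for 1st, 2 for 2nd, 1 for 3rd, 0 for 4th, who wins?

Proposal B

Proposal A: 13×0 + 16×3 + 9×2 + 9×0 + 24×2 = 114
Proposal B: 13×3 + 16×2 + 9×3 + 9×2 + 24×1 = 140
Proposal C: 13×2 + 16×1 + 9×1 + 9×1 + 24×3 = 132
Proposal D: 13×1 + 16×0 + 9×0 + 9×3 + 24×0 = 40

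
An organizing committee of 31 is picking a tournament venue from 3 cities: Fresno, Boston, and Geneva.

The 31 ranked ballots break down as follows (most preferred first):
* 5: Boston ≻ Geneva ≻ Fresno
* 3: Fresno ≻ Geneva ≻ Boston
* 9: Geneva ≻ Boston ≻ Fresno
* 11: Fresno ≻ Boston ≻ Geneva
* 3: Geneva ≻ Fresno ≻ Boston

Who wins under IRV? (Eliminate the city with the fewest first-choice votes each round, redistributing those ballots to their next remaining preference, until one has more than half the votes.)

Geneva

Round 1: Fresno 14, Boston 5, Geneva 12. Boston eliminated.
Round 2: Fresno 14, Geneva 17. Geneva has a majority (≥16).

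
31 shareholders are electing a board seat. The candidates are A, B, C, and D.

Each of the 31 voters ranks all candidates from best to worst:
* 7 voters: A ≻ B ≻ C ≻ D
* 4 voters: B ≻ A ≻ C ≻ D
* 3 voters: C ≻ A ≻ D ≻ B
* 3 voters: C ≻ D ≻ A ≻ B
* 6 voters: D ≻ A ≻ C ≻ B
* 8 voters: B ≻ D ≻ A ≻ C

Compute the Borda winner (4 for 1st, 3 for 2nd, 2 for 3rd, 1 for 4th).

A: 7×4 + 4×3 + 3×3 + 3×2 + 6×3 + 8×2 = 89
B: 7×3 + 4×4 + 3×1 + 3×1 + 6×1 + 8×4 = 81
C: 7×2 + 4×2 + 3×4 + 3×4 + 6×2 + 8×1 = 66
D: 7×1 + 4×1 + 3×2 + 3×3 + 6×4 + 8×3 = 74

A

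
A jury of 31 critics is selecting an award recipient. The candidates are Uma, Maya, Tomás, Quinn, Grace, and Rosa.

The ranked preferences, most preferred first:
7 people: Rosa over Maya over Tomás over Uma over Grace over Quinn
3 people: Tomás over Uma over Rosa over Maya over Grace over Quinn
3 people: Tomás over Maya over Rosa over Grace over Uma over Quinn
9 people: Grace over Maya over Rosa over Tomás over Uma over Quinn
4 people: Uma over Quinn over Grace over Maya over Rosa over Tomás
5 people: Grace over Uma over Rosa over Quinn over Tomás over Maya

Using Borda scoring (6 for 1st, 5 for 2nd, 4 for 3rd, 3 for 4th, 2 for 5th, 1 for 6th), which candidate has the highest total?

Rosa

Uma: 7×3 + 3×5 + 3×2 + 9×2 + 4×6 + 5×5 = 109
Maya: 7×5 + 3×3 + 3×5 + 9×5 + 4×3 + 5×1 = 121
Tomás: 7×4 + 3×6 + 3×6 + 9×3 + 4×1 + 5×2 = 105
Quinn: 7×1 + 3×1 + 3×1 + 9×1 + 4×5 + 5×3 = 57
Grace: 7×2 + 3×2 + 3×3 + 9×6 + 4×4 + 5×6 = 129
Rosa: 7×6 + 3×4 + 3×4 + 9×4 + 4×2 + 5×4 = 130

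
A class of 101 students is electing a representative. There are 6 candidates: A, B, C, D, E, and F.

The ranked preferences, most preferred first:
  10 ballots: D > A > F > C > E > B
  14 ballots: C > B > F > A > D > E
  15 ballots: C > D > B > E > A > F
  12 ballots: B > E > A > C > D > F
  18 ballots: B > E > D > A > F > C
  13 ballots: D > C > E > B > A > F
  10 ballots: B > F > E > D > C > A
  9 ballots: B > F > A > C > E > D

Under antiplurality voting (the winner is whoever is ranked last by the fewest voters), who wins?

D

Last-place votes: A 10, B 10, C 18, D 9, E 14, F 40.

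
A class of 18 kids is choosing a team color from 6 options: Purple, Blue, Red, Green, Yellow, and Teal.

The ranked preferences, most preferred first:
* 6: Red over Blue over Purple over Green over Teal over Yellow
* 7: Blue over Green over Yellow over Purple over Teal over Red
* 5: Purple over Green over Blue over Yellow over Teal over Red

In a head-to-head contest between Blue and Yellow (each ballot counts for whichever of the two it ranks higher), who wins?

Blue

Blue is ranked above Yellow on 18 ballots; Yellow above Blue on 0.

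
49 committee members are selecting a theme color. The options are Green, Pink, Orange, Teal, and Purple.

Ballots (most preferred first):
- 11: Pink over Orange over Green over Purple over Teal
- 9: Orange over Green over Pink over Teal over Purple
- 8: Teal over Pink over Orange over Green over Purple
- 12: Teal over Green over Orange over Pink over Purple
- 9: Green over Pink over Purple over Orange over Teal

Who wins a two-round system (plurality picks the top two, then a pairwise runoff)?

Pink

Round 1 first-place votes: Green 9, Pink 11, Orange 9, Teal 20, Purple 0. Teal and Pink advance.
Runoff: Teal is ranked above Pink on 20 ballots, Pink above Teal on 29.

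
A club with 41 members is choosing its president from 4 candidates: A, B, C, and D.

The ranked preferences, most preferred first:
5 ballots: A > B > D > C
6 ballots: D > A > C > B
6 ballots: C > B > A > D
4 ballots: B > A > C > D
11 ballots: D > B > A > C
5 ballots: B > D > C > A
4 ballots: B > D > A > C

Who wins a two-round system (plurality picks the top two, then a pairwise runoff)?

Round 1 first-place votes: A 5, B 13, C 6, D 17. D and B advance.
Runoff: D is ranked above B on 17 ballots, B above D on 24.

B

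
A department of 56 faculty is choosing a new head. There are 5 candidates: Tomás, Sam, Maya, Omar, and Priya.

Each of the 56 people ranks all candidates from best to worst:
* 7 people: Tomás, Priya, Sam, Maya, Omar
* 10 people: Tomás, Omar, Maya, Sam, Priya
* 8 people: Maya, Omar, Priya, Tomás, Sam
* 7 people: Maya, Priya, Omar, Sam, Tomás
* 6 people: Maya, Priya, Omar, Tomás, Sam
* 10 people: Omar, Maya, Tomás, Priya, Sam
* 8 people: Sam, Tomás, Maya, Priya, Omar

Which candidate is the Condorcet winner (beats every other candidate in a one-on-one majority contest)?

Maya

Maya vs Tomás: 31–25
Maya vs Sam: 41–15
Maya vs Omar: 36–20
Maya vs Priya: 49–7
Maya beats every other candidate.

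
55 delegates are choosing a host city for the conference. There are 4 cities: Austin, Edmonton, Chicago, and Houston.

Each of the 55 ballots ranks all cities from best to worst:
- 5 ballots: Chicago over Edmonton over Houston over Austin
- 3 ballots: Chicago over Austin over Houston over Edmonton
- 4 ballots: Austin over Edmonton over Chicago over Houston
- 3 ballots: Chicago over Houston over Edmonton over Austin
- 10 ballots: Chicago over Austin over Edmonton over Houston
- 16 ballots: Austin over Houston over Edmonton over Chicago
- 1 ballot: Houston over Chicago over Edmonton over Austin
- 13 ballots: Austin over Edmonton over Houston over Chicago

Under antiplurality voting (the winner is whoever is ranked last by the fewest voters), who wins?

Edmonton

Last-place votes: Austin 9, Edmonton 3, Chicago 29, Houston 14.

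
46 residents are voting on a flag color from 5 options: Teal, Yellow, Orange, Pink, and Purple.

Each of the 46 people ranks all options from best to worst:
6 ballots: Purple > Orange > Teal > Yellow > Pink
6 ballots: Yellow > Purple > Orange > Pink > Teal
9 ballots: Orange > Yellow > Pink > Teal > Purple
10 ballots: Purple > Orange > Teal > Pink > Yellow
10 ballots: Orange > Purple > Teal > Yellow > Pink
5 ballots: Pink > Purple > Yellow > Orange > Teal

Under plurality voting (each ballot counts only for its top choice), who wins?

First-place votes: Teal 0, Yellow 6, Orange 19, Pink 5, Purple 16.

Orange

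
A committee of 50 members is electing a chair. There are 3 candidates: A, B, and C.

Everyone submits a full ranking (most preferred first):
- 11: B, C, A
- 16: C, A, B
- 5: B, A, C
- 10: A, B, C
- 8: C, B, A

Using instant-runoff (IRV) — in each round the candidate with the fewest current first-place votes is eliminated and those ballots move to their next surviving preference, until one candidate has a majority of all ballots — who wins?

B

Round 1: A 10, B 16, C 24. A eliminated.
Round 2: B 26, C 24. B has a majority (≥26).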